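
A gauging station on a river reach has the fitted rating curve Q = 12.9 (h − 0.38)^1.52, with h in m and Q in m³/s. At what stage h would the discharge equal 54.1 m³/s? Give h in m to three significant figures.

h − h₀ = (Q/C)^(1/b) = (54.1/12.9)^(1/1.52) = 2.568 m
h = 0.38 + 2.568 = 2.948 m

2.95 m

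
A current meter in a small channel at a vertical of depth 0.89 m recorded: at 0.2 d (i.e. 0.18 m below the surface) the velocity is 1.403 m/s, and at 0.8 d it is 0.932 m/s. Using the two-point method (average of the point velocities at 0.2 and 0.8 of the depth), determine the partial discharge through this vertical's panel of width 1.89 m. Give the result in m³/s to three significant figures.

1.96 m³/s

v̄ = (1.403 + 0.932) / 2 = 1.168 m/s
q = v̄ × d × w = 1.168 × 0.89 × 1.89 = 1.964 m³/s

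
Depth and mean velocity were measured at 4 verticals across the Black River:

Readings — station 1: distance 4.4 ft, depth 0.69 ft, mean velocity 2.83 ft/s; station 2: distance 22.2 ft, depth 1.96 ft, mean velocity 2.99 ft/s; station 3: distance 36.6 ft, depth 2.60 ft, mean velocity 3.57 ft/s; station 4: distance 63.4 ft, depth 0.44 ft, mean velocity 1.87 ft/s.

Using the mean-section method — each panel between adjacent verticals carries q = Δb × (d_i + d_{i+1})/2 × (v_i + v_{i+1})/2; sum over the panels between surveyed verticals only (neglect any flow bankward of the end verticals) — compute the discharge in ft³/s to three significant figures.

Panel 1-2: Δb = 17.8 ft, d̄ = (0.69+1.96)/2 = 1.325, v̄ = (2.83+2.99)/2 = 2.91 → q = 17.8×1.325×2.91 = 68.63 ft³/s
Panel 2-3: Δb = 14.4 ft, d̄ = (1.96+2.60)/2 = 2.28, v̄ = (2.99+3.57)/2 = 3.28 → q = 14.4×2.28×3.28 = 107.7 ft³/s
Panel 3-4: Δb = 26.8 ft, d̄ = (2.60+0.44)/2 = 1.52, v̄ = (3.57+1.87)/2 = 2.72 → q = 26.8×1.52×2.72 = 110.8 ft³/s
Q = Σ q = 287.1 ft³/s

287 ft³/s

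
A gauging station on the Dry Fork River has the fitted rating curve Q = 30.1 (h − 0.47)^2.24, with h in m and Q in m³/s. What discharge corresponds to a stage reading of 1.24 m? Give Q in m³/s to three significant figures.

16.8 m³/s

Q = 30.1 × (1.24 − 0.47)^2.24 = 30.1 × 0.77^2.24 = 16.76 m³/s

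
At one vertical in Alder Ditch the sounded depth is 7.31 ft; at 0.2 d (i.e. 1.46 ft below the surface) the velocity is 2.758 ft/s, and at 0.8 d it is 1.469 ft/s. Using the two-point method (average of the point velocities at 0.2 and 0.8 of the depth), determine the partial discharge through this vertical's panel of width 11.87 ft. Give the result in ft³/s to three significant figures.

v̄ = (2.758 + 1.469) / 2 = 2.114 ft/s
q = v̄ × d × w = 2.114 × 7.31 × 11.87 = 183.4 ft³/s

183 ft³/s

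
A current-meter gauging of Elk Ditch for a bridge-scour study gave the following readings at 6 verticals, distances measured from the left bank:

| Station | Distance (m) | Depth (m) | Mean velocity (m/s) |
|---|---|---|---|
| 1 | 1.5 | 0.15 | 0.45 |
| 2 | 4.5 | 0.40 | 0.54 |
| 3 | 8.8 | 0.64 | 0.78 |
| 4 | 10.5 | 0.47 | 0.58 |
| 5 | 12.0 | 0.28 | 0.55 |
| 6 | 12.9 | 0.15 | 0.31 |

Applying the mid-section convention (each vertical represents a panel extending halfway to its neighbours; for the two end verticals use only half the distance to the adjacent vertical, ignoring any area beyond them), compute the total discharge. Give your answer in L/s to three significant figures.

w_1 = (4.5 − 1.5)/2 = 1.5 m; q_1 = 0.45 × 0.15 × 1.5 = 0.1013 m³/s
w_2 = (8.8 − 1.5)/2 = 3.65 m; q_2 = 0.54 × 0.40 × 3.65 = 0.7884 m³/s
w_3 = (10.5 − 4.5)/2 = 3 m; q_3 = 0.78 × 0.64 × 3 = 1.498 m³/s
w_4 = (12.0 − 8.8)/2 = 1.6 m; q_4 = 0.58 × 0.47 × 1.6 = 0.4362 m³/s
w_5 = (12.9 − 10.5)/2 = 1.2 m; q_5 = 0.55 × 0.28 × 1.2 = 0.1848 m³/s
w_6 = (12.9 − 12.0)/2 = 0.45 m; q_6 = 0.31 × 0.15 × 0.45 = 0.02093 m³/s
Q = Σ qᵢ = 3.029 m³/s
= 3.029 × 1000 = 3029 L/s

3030 L/s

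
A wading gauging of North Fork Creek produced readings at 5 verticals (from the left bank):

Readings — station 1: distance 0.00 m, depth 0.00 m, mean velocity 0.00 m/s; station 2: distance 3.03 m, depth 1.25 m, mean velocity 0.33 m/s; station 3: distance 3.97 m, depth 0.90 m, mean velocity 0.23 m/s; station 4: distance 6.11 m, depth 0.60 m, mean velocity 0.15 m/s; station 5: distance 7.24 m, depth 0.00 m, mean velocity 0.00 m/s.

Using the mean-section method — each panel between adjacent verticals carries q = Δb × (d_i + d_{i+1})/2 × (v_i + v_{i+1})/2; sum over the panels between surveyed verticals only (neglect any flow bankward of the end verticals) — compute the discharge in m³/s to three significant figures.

Panel 1-2: Δb = 3.03 m, d̄ = (0.00+1.25)/2 = 0.625, v̄ = (0.00+0.33)/2 = 0.165 → q = 3.03×0.625×0.165 = 0.3125 m³/s
Panel 2-3: Δb = 0.94 m, d̄ = (1.25+0.90)/2 = 1.075, v̄ = (0.33+0.23)/2 = 0.28 → q = 0.94×1.075×0.28 = 0.2829 m³/s
Panel 3-4: Δb = 2.14 m, d̄ = (0.90+0.60)/2 = 0.75, v̄ = (0.23+0.15)/2 = 0.19 → q = 2.14×0.75×0.19 = 0.3050 m³/s
Panel 4-5: Δb = 1.13 m, d̄ = (0.60+0.00)/2 = 0.3, v̄ = (0.15+0.00)/2 = 0.075 → q = 1.13×0.3×0.075 = 0.02543 m³/s
Q = Σ q = 0.9258 m³/s

0.926 m³/s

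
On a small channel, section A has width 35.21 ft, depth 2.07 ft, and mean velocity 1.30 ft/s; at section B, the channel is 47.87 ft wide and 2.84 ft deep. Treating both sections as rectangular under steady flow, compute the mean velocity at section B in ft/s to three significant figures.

0.697 ft/s

Q = A₁V₁ = (35.21×2.07) × 1.30 = 94.75 ft³/s
A₂ = 47.87 × 2.84 = 136.0 ft²
V₂ = Q/A₂ = 94.75/136.0 = 0.6969 ft/s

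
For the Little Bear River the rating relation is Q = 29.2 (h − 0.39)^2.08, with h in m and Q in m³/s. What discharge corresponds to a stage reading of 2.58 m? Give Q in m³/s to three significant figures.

Q = 29.2 × (2.58 − 0.39)^2.08 = 29.2 × 2.19^2.08 = 149.1 m³/s

149 m³/s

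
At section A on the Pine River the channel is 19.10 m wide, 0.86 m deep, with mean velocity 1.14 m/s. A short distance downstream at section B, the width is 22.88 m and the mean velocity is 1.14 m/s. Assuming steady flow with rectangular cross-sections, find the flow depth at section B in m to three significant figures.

0.718 m

Q = A₁V₁ = (19.10×0.86) × 1.14 = 18.73 m³/s
d₂ = Q/(b₂ V₂) = 18.73/(22.88×1.14) = 0.7179 m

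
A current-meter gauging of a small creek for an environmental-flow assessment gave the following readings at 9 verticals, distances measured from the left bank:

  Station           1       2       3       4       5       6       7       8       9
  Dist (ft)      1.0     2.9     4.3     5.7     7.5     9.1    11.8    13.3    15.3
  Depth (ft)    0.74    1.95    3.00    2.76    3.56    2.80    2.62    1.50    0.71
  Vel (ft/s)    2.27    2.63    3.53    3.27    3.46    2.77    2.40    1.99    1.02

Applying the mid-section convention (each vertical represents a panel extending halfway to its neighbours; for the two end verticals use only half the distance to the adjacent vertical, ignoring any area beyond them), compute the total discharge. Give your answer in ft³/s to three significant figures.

w_1 = (2.9 − 1.0)/2 = 0.95 ft; q_1 = 2.27 × 0.74 × 0.95 = 1.596 ft³/s
w_2 = (4.3 − 1.0)/2 = 1.65 ft; q_2 = 2.63 × 1.95 × 1.65 = 8.462 ft³/s
w_3 = (5.7 − 2.9)/2 = 1.4 ft; q_3 = 3.53 × 3.00 × 1.4 = 14.83 ft³/s
w_4 = (7.5 − 4.3)/2 = 1.6 ft; q_4 = 3.27 × 2.76 × 1.6 = 14.44 ft³/s
w_5 = (9.1 − 5.7)/2 = 1.7 ft; q_5 = 3.46 × 3.56 × 1.7 = 20.94 ft³/s
w_6 = (11.8 − 7.5)/2 = 2.15 ft; q_6 = 2.77 × 2.80 × 2.15 = 16.68 ft³/s
w_7 = (13.3 − 9.1)/2 = 2.1 ft; q_7 = 2.40 × 2.62 × 2.1 = 13.20 ft³/s
w_8 = (15.3 − 11.8)/2 = 1.75 ft; q_8 = 1.99 × 1.50 × 1.75 = 5.224 ft³/s
w_9 = (15.3 − 13.3)/2 = 1 ft; q_9 = 1.02 × 0.71 × 1 = 0.7242 ft³/s
Q = Σ qᵢ = 96.09 ft³/s

96.1 ft³/s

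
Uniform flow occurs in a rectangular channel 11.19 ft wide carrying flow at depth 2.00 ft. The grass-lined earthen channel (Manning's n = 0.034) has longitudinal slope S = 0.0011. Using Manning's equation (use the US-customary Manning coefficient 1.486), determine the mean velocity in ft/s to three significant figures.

1.88 ft/s

A = b·y = 11.19 × 2.00 = 22.38 ft²
P = b + 2y = 11.19 + 2×2.00 = 15.19 ft
R = A/P = 22.38/15.19 = 1.473 ft
Q = (1.486/n)·A·R^(2/3)·S^(1/2) = (1.486/0.034) × 22.38 × 1.473^(2/3) × 0.0011^(1/2) = 42.00 ft³/s
V = Q/A = 42.00/22.38 = 1.877 ft/s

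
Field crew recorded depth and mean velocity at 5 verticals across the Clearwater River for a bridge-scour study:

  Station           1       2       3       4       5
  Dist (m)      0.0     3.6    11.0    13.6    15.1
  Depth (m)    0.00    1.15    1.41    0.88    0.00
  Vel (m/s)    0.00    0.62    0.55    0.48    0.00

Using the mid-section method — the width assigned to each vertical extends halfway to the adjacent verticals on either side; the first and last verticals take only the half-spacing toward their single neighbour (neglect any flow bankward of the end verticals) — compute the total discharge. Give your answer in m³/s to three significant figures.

w_2 = (11.0 − 0.0)/2 = 5.5 m; q_2 = 0.62 × 1.15 × 5.5 = 3.922 m³/s
w_3 = (13.6 − 3.6)/2 = 5 m; q_3 = 0.55 × 1.41 × 5 = 3.878 m³/s
w_4 = (15.1 − 11.0)/2 = 2.05 m; q_4 = 0.48 × 0.88 × 2.05 = 0.8659 m³/s
Stations 1, 5 contribute zero (depth or velocity is 0).
Q = Σ qᵢ = 8.665 m³/s

8.66 m³/s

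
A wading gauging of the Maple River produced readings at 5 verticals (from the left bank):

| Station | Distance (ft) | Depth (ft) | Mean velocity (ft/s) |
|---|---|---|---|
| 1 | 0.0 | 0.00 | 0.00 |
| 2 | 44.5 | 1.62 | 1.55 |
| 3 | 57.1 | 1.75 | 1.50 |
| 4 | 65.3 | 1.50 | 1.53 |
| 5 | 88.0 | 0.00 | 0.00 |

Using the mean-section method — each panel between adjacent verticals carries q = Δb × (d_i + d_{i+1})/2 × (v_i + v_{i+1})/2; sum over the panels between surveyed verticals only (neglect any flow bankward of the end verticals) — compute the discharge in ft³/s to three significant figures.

93.5 ft³/s

Panel 1-2: Δb = 44.5 ft, d̄ = (0.00+1.62)/2 = 0.81, v̄ = (0.00+1.55)/2 = 0.775 → q = 44.5×0.81×0.775 = 27.93 ft³/s
Panel 2-3: Δb = 12.6 ft, d̄ = (1.62+1.75)/2 = 1.685, v̄ = (1.55+1.50)/2 = 1.525 → q = 12.6×1.685×1.525 = 32.38 ft³/s
Panel 3-4: Δb = 8.2 ft, d̄ = (1.75+1.50)/2 = 1.625, v̄ = (1.50+1.53)/2 = 1.515 → q = 8.2×1.625×1.515 = 20.19 ft³/s
Panel 4-5: Δb = 22.7 ft, d̄ = (1.50+0.00)/2 = 0.75, v̄ = (1.53+0.00)/2 = 0.765 → q = 22.7×0.75×0.765 = 13.02 ft³/s
Q = Σ q = 93.52 ft³/s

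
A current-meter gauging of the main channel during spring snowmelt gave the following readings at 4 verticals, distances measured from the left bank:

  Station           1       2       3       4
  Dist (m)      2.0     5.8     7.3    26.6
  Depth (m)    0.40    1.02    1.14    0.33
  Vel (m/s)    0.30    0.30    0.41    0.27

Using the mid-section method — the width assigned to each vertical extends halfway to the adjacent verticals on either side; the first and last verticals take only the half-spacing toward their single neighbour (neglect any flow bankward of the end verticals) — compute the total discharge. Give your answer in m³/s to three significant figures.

w_1 = (5.8 − 2.0)/2 = 1.9 m; q_1 = 0.30 × 0.40 × 1.9 = 0.2280 m³/s
w_2 = (7.3 − 2.0)/2 = 2.65 m; q_2 = 0.30 × 1.02 × 2.65 = 0.8109 m³/s
w_3 = (26.6 − 5.8)/2 = 10.4 m; q_3 = 0.41 × 1.14 × 10.4 = 4.861 m³/s
w_4 = (26.6 − 7.3)/2 = 9.65 m; q_4 = 0.27 × 0.33 × 9.65 = 0.8598 m³/s
Q = Σ qᵢ = 6.760 m³/s

6.76 m³/s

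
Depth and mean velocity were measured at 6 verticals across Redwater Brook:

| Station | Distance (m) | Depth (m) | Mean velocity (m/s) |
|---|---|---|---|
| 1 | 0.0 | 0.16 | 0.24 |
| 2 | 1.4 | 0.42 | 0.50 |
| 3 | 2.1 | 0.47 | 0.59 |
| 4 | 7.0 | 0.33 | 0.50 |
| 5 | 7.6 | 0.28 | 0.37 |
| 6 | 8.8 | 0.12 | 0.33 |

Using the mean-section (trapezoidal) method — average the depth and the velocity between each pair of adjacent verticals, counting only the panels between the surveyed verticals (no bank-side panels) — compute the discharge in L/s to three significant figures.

Panel 1-2: Δb = 1.4 m, d̄ = (0.16+0.42)/2 = 0.29, v̄ = (0.24+0.50)/2 = 0.37 → q = 1.4×0.29×0.37 = 0.1502 m³/s
Panel 2-3: Δb = 0.7 m, d̄ = (0.42+0.47)/2 = 0.445, v̄ = (0.50+0.59)/2 = 0.545 → q = 0.7×0.445×0.545 = 0.1698 m³/s
Panel 3-4: Δb = 4.9 m, d̄ = (0.47+0.33)/2 = 0.4, v̄ = (0.59+0.50)/2 = 0.545 → q = 4.9×0.4×0.545 = 1.068 m³/s
Panel 4-5: Δb = 0.6 m, d̄ = (0.33+0.28)/2 = 0.305, v̄ = (0.50+0.37)/2 = 0.435 → q = 0.6×0.305×0.435 = 0.07961 m³/s
Panel 5-6: Δb = 1.2 m, d̄ = (0.28+0.12)/2 = 0.2, v̄ = (0.37+0.33)/2 = 0.35 → q = 1.2×0.2×0.35 = 0.08400 m³/s
Q = Σ q = 1.552 m³/s
= 1.552 × 1000 = 1552 L/s

1550 L/s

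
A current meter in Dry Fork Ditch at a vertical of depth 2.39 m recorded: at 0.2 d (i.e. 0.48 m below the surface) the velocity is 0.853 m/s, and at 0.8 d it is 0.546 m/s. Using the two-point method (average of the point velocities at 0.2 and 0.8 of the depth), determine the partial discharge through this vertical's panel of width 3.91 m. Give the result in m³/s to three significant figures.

6.54 m³/s

v̄ = (0.853 + 0.546) / 2 = 0.6995 m/s
q = v̄ × d × w = 0.6995 × 2.39 × 3.91 = 6.537 m³/s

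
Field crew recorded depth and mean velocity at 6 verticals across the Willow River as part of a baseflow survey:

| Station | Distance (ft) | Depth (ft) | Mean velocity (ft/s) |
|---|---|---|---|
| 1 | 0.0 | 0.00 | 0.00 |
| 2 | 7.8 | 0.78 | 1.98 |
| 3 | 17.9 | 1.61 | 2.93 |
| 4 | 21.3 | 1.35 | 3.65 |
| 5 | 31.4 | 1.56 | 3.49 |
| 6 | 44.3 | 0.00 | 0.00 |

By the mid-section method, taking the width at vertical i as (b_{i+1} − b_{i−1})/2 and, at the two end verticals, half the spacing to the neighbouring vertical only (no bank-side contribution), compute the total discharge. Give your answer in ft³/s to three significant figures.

w_2 = (17.9 − 0.0)/2 = 8.95 ft; q_2 = 1.98 × 0.78 × 8.95 = 13.82 ft³/s
w_3 = (21.3 − 7.8)/2 = 6.75 ft; q_3 = 2.93 × 1.61 × 6.75 = 31.84 ft³/s
w_4 = (31.4 − 17.9)/2 = 6.75 ft; q_4 = 3.65 × 1.35 × 6.75 = 33.26 ft³/s
w_5 = (44.3 − 21.3)/2 = 11.5 ft; q_5 = 3.49 × 1.56 × 11.5 = 62.61 ft³/s
Stations 1, 6 contribute zero (depth or velocity is 0).
Q = Σ qᵢ = 141.5 ft³/s

142 ft³/s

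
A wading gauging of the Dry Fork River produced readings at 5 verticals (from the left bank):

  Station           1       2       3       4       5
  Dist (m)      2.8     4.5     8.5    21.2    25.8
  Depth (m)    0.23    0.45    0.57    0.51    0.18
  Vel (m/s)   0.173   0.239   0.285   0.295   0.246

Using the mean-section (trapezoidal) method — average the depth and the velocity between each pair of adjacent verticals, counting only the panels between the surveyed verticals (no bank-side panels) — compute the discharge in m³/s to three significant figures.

Panel 1-2: Δb = 1.7 m, d̄ = (0.23+0.45)/2 = 0.34, v̄ = (0.173+0.239)/2 = 0.206 → q = 1.7×0.34×0.206 = 0.1191 m³/s
Panel 2-3: Δb = 4 m, d̄ = (0.45+0.57)/2 = 0.51, v̄ = (0.239+0.285)/2 = 0.262 → q = 4×0.51×0.262 = 0.5345 m³/s
Panel 3-4: Δb = 12.7 m, d̄ = (0.57+0.51)/2 = 0.54, v̄ = (0.285+0.295)/2 = 0.29 → q = 12.7×0.54×0.29 = 1.989 m³/s
Panel 4-5: Δb = 4.6 m, d̄ = (0.51+0.18)/2 = 0.345, v̄ = (0.295+0.246)/2 = 0.2705 → q = 4.6×0.345×0.2705 = 0.4293 m³/s
Q = Σ q = 3.072 m³/s

3.07 m³/s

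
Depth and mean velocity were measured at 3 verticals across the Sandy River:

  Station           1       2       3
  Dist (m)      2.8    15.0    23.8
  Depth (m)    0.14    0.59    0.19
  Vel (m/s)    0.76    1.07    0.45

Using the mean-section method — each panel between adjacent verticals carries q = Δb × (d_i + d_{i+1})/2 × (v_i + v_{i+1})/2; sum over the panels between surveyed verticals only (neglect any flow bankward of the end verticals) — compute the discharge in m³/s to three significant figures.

Panel 1-2: Δb = 12.2 m, d̄ = (0.14+0.59)/2 = 0.365, v̄ = (0.76+1.07)/2 = 0.915 → q = 12.2×0.365×0.915 = 4.074 m³/s
Panel 2-3: Δb = 8.8 m, d̄ = (0.59+0.19)/2 = 0.39, v̄ = (1.07+0.45)/2 = 0.76 → q = 8.8×0.39×0.76 = 2.608 m³/s
Q = Σ q = 6.683 m³/s

6.68 m³/s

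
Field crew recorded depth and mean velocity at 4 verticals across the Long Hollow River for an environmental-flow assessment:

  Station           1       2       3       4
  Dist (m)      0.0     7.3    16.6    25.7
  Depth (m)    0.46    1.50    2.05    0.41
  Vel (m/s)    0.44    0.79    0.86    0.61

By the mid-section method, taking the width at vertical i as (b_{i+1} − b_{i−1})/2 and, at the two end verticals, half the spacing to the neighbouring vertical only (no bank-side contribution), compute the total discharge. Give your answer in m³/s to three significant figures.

w_1 = (7.3 − 0.0)/2 = 3.65 m; q_1 = 0.44 × 0.46 × 3.65 = 0.7388 m³/s
w_2 = (16.6 − 0.0)/2 = 8.3 m; q_2 = 0.79 × 1.50 × 8.3 = 9.836 m³/s
w_3 = (25.7 − 7.3)/2 = 9.2 m; q_3 = 0.86 × 2.05 × 9.2 = 16.22 m³/s
w_4 = (25.7 − 16.6)/2 = 4.55 m; q_4 = 0.61 × 0.41 × 4.55 = 1.138 m³/s
Q = Σ qᵢ = 27.93 m³/s

27.9 m³/s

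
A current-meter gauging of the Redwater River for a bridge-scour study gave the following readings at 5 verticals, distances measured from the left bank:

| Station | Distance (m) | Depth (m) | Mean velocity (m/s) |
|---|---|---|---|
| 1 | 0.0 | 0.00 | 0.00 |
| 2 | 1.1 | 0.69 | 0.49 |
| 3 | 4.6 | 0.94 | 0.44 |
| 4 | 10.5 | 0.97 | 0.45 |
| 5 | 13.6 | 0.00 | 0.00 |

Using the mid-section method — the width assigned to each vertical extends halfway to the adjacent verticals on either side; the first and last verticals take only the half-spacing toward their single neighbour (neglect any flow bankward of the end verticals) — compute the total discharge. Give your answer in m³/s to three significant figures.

4.69 m³/s

w_2 = (4.6 − 0.0)/2 = 2.3 m; q_2 = 0.49 × 0.69 × 2.3 = 0.7776 m³/s
w_3 = (10.5 − 1.1)/2 = 4.7 m; q_3 = 0.44 × 0.94 × 4.7 = 1.944 m³/s
w_4 = (13.6 − 4.6)/2 = 4.5 m; q_4 = 0.45 × 0.97 × 4.5 = 1.964 m³/s
Stations 1, 5 contribute zero (depth or velocity is 0).
Q = Σ qᵢ = 4.686 m³/s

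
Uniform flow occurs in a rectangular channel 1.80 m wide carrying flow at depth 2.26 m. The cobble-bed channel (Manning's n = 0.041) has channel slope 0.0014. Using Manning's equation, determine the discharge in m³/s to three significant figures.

2.77 m³/s

A = b·y = 1.80 × 2.26 = 4.068 m²
P = b + 2y = 1.80 + 2×2.26 = 6.320 m
R = A/P = 4.068/6.320 = 0.6437 m
Q = (1/n)·A·R^(2/3)·S^(1/2) = (1/0.041) × 4.068 × 0.6437^(2/3) × 0.0014^(1/2) = 2.768 m³/s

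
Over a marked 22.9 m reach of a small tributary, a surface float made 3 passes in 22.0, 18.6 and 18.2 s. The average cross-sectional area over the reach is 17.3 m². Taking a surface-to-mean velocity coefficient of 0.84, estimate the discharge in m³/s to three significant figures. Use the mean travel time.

t̄ = (22.0 + 18.6 + 18.2) / 3 = 19.6 s
v_surface = L / t̄ = 22.9 / 19.6 = 1.168 m/s
v_mean = 0.84 × 1.168 = 0.9814 m/s
Q = A × v_mean = 17.3 × 0.9814 = 16.98 m³/s

17.0 m³/s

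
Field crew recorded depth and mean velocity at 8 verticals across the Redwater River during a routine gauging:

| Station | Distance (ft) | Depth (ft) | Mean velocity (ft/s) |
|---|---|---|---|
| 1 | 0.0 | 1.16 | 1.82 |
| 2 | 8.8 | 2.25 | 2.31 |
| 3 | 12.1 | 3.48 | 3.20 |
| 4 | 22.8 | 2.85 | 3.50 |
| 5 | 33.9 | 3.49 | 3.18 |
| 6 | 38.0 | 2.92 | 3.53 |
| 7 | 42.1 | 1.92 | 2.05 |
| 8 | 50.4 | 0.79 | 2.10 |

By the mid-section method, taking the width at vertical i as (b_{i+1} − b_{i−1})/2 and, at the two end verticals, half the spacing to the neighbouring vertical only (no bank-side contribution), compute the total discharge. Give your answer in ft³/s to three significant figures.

385 ft³/s

w_1 = (8.8 − 0.0)/2 = 4.4 ft; q_1 = 1.82 × 1.16 × 4.4 = 9.289 ft³/s
w_2 = (12.1 − 0.0)/2 = 6.05 ft; q_2 = 2.31 × 2.25 × 6.05 = 31.44 ft³/s
w_3 = (22.8 − 8.8)/2 = 7 ft; q_3 = 3.20 × 3.48 × 7 = 77.95 ft³/s
w_4 = (33.9 − 12.1)/2 = 10.9 ft; q_4 = 3.50 × 2.85 × 10.9 = 108.7 ft³/s
w_5 = (38.0 − 22.8)/2 = 7.6 ft; q_5 = 3.18 × 3.49 × 7.6 = 84.35 ft³/s
w_6 = (42.1 − 33.9)/2 = 4.1 ft; q_6 = 3.53 × 2.92 × 4.1 = 42.26 ft³/s
w_7 = (50.4 − 38.0)/2 = 6.2 ft; q_7 = 2.05 × 1.92 × 6.2 = 24.40 ft³/s
w_8 = (50.4 − 42.1)/2 = 4.15 ft; q_8 = 2.10 × 0.79 × 4.15 = 6.885 ft³/s
Q = Σ qᵢ = 385.3 ft³/s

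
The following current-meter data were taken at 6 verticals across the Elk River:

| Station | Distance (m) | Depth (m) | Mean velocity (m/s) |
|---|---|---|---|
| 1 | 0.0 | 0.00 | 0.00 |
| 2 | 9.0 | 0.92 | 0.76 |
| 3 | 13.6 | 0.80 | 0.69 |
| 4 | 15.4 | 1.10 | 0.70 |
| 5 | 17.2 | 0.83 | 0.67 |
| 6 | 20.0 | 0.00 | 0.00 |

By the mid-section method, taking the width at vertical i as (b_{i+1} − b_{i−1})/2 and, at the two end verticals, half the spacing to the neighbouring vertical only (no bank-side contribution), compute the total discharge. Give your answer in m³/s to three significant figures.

9.19 m³/s

w_2 = (13.6 − 0.0)/2 = 6.8 m; q_2 = 0.76 × 0.92 × 6.8 = 4.755 m³/s
w_3 = (15.4 − 9.0)/2 = 3.2 m; q_3 = 0.69 × 0.80 × 3.2 = 1.766 m³/s
w_4 = (17.2 − 13.6)/2 = 1.8 m; q_4 = 0.70 × 1.10 × 1.8 = 1.386 m³/s
w_5 = (20.0 − 15.4)/2 = 2.3 m; q_5 = 0.67 × 0.83 × 2.3 = 1.279 m³/s
Stations 1, 6 contribute zero (depth or velocity is 0).
Q = Σ qᵢ = 9.186 m³/s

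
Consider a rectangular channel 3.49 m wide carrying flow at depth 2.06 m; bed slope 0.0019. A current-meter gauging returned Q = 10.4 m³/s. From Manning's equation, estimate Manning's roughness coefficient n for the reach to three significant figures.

0.0290

A = b·y = 3.49 × 2.06 = 7.189 m²
P = b + 2y = 3.49 + 2×2.06 = 7.610 m
R = A/P = 7.189/7.610 = 0.9447 m
n = (1/Q)·A·R^(2/3)·S^(1/2) = (1/10.4) × 7.189 × 0.9628 × 0.04359 = 0.02901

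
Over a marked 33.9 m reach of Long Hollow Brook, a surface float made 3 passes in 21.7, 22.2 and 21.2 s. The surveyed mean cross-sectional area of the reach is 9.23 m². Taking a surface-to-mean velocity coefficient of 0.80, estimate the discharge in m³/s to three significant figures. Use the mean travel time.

t̄ = (21.7 + 22.2 + 21.2) / 3 = 21.7 s
v_surface = L / t̄ = 33.9 / 21.7 = 1.562 m/s
v_mean = 0.80 × 1.562 = 1.250 m/s
Q = A × v_mean = 9.23 × 1.250 = 11.54 m³/s

11.5 m³/s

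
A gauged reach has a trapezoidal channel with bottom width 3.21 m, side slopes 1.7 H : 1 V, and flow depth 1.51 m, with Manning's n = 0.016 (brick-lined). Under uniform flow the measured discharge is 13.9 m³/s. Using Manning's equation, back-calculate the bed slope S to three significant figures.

0.000694

A = (b + z·y)·y = (3.21 + 1.7×1.51)×1.51 = 8.723 m²
P = b + 2y√(1+z²) = 3.21 + 2×1.51×√(1+1.7²) = 9.166 m
R = A/P = 8.723/9.166 = 0.9517 m
S = (Q·n / (1·A·R^(2/3)))² = (13.9×0.016 / (1×8.723×0.9675))² = 0.0006944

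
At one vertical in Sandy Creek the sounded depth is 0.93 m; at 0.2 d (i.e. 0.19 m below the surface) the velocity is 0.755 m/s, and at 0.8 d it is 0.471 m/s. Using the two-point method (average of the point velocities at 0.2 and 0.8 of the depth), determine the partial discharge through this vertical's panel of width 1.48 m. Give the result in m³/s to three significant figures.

0.844 m³/s

v̄ = (0.755 + 0.471) / 2 = 0.6130 m/s
q = v̄ × d × w = 0.6130 × 0.93 × 1.48 = 0.8437 m³/s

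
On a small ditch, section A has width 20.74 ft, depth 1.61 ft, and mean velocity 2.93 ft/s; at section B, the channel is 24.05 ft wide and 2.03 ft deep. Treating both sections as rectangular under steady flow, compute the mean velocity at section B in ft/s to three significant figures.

2.00 ft/s

Q = A₁V₁ = (20.74×1.61) × 2.93 = 97.84 ft³/s
A₂ = 24.05 × 2.03 = 48.82 ft²
V₂ = Q/A₂ = 97.84/48.82 = 2.004 ft/s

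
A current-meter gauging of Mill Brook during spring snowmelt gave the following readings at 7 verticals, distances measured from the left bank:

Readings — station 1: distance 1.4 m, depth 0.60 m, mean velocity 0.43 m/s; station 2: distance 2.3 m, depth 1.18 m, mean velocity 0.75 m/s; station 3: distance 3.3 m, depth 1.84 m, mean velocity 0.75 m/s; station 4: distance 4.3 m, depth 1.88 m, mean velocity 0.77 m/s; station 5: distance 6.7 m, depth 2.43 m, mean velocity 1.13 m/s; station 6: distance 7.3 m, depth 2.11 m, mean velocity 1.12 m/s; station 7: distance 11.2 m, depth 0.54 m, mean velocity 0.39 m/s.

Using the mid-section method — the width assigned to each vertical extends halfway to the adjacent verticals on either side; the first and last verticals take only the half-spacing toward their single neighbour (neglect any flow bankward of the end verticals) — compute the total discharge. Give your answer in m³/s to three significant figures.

14.6 m³/s

w_1 = (2.3 − 1.4)/2 = 0.45 m; q_1 = 0.43 × 0.60 × 0.45 = 0.1161 m³/s
w_2 = (3.3 − 1.4)/2 = 0.95 m; q_2 = 0.75 × 1.18 × 0.95 = 0.8408 m³/s
w_3 = (4.3 − 2.3)/2 = 1 m; q_3 = 0.75 × 1.84 × 1 = 1.380 m³/s
w_4 = (6.7 − 3.3)/2 = 1.7 m; q_4 = 0.77 × 1.88 × 1.7 = 2.461 m³/s
w_5 = (7.3 − 4.3)/2 = 1.5 m; q_5 = 1.13 × 2.43 × 1.5 = 4.119 m³/s
w_6 = (11.2 − 6.7)/2 = 2.25 m; q_6 = 1.12 × 2.11 × 2.25 = 5.317 m³/s
w_7 = (11.2 − 7.3)/2 = 1.95 m; q_7 = 0.39 × 0.54 × 1.95 = 0.4107 m³/s
Q = Σ qᵢ = 14.64 m³/s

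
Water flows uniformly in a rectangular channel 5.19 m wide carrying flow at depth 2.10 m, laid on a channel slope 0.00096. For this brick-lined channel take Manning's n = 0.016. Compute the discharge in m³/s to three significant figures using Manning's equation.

A = b·y = 5.19 × 2.10 = 10.90 m²
P = b + 2y = 5.19 + 2×2.10 = 9.390 m
R = A/P = 10.90/9.390 = 1.161 m
Q = (1/n)·A·R^(2/3)·S^(1/2) = (1/0.016) × 10.90 × 1.161^(2/3) × 0.00096^(1/2) = 23.31 m³/s

23.3 m³/s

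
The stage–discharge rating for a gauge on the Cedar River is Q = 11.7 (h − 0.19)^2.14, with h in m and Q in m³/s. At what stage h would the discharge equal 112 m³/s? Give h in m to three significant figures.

h − h₀ = (Q/C)^(1/b) = (112/11.7)^(1/2.14) = 2.874 m
h = 0.19 + 2.874 = 3.064 m

3.06 m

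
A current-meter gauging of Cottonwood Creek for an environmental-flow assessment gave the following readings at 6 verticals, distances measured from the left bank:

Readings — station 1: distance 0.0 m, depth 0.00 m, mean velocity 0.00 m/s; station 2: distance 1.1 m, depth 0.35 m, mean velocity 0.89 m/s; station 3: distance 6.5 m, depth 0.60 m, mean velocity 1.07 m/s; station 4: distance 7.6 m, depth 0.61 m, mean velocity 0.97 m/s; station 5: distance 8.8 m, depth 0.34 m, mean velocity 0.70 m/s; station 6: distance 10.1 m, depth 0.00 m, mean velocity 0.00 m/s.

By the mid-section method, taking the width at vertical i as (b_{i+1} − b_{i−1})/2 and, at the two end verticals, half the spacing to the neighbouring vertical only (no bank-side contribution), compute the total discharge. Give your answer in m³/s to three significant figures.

4.08 m³/s

w_2 = (6.5 − 0.0)/2 = 3.25 m; q_2 = 0.89 × 0.35 × 3.25 = 1.012 m³/s
w_3 = (7.6 − 1.1)/2 = 3.25 m; q_3 = 1.07 × 0.60 × 3.25 = 2.087 m³/s
w_4 = (8.8 − 6.5)/2 = 1.15 m; q_4 = 0.97 × 0.61 × 1.15 = 0.6805 m³/s
w_5 = (10.1 − 7.6)/2 = 1.25 m; q_5 = 0.70 × 0.34 × 1.25 = 0.2975 m³/s
Stations 1, 6 contribute zero (depth or velocity is 0).
Q = Σ qᵢ = 4.077 m³/s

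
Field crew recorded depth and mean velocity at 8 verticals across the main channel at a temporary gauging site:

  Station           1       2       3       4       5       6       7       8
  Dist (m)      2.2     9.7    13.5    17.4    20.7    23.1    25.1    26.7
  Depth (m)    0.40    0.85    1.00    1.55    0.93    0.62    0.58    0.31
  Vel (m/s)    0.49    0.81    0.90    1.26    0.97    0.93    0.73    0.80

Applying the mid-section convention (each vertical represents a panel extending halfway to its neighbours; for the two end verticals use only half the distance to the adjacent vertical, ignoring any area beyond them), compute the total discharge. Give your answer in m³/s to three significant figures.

19.9 m³/s

w_1 = (9.7 − 2.2)/2 = 3.75 m; q_1 = 0.49 × 0.40 × 3.75 = 0.7350 m³/s
w_2 = (13.5 − 2.2)/2 = 5.65 m; q_2 = 0.81 × 0.85 × 5.65 = 3.890 m³/s
w_3 = (17.4 − 9.7)/2 = 3.85 m; q_3 = 0.90 × 1.00 × 3.85 = 3.465 m³/s
w_4 = (20.7 − 13.5)/2 = 3.6 m; q_4 = 1.26 × 1.55 × 3.6 = 7.031 m³/s
w_5 = (23.1 − 17.4)/2 = 2.85 m; q_5 = 0.97 × 0.93 × 2.85 = 2.571 m³/s
w_6 = (25.1 − 20.7)/2 = 2.2 m; q_6 = 0.93 × 0.62 × 2.2 = 1.269 m³/s
w_7 = (26.7 − 23.1)/2 = 1.8 m; q_7 = 0.73 × 0.58 × 1.8 = 0.7621 m³/s
w_8 = (26.7 − 25.1)/2 = 0.8 m; q_8 = 0.80 × 0.31 × 0.8 = 0.1984 m³/s
Q = Σ qᵢ = 19.92 m³/s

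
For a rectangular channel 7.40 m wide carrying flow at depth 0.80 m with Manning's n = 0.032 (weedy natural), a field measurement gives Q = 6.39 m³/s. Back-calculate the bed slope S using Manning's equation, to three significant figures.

A = b·y = 7.40 × 0.80 = 5.920 m²
P = b + 2y = 7.40 + 2×0.80 = 9.000 m
R = A/P = 5.920/9.000 = 0.6578 m
S = (Q·n / (1·A·R^(2/3)))² = (6.39×0.032 / (1×5.920×0.7563))² = 0.002086

0.00209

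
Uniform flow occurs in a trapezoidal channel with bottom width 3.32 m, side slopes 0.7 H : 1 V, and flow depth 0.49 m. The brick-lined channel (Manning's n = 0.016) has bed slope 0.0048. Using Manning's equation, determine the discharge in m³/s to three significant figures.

A = (b + z·y)·y = (3.32 + 0.7×0.49)×0.49 = 1.795 m²
P = b + 2y√(1+z²) = 3.32 + 2×0.49×√(1+0.7²) = 4.516 m
R = A/P = 1.795/4.516 = 0.3974 m
Q = (1/n)·A·R^(2/3)·S^(1/2) = (1/0.016) × 1.795 × 0.3974^(2/3) × 0.0048^(1/2) = 4.201 m³/s

4.20 m³/s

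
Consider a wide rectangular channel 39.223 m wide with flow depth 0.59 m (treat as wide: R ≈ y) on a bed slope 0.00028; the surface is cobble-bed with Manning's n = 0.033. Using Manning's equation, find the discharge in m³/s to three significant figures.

8.25 m³/s

A = b·y = 39.223 × 0.59 = 23.14 m²
Wide channel: R ≈ y = 0.59 m
Q = (1/n)·A·R^(2/3)·S^(1/2) = (1/0.033) × 23.14 × 0.5900^(2/3) × 0.00028^(1/2) = 8.255 m³/s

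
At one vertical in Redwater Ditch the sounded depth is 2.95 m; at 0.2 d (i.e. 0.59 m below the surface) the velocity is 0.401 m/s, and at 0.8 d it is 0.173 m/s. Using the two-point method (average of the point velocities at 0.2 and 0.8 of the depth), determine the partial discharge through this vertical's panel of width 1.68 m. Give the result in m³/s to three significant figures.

1.42 m³/s

v̄ = (0.401 + 0.173) / 2 = 0.2870 m/s
q = v̄ × d × w = 0.2870 × 2.95 × 1.68 = 1.422 m³/s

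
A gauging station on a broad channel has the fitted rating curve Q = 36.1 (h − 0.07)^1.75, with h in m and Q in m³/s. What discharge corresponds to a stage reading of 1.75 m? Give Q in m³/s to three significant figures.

89.5 m³/s

Q = 36.1 × (1.75 − 0.07)^1.75 = 36.1 × 1.68^1.75 = 89.49 m³/s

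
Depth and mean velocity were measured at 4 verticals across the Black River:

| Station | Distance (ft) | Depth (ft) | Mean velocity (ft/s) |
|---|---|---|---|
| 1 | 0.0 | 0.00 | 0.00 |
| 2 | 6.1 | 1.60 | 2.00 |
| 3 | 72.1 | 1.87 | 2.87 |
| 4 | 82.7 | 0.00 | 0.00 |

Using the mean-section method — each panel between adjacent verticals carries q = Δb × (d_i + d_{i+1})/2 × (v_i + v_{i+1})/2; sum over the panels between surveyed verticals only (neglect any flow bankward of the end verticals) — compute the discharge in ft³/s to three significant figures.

Panel 1-2: Δb = 6.1 ft, d̄ = (0.00+1.60)/2 = 0.8, v̄ = (0.00+2.00)/2 = 1 → q = 6.1×0.8×1 = 4.880 ft³/s
Panel 2-3: Δb = 66 ft, d̄ = (1.60+1.87)/2 = 1.735, v̄ = (2.00+2.87)/2 = 2.435 → q = 66×1.735×2.435 = 278.8 ft³/s
Panel 3-4: Δb = 10.6 ft, d̄ = (1.87+0.00)/2 = 0.935, v̄ = (2.87+0.00)/2 = 1.435 → q = 10.6×0.935×1.435 = 14.22 ft³/s
Q = Σ q = 297.9 ft³/s

298 ft³/s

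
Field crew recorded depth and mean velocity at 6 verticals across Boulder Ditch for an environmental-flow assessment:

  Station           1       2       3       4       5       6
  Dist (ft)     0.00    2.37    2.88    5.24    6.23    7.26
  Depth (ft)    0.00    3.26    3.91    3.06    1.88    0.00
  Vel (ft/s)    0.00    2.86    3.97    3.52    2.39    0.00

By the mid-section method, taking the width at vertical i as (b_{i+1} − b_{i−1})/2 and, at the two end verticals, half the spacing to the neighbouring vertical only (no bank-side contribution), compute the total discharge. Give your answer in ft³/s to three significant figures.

58.3 ft³/s

w_2 = (2.88 − 0.00)/2 = 1.44 ft; q_2 = 2.86 × 3.26 × 1.44 = 13.43 ft³/s
w_3 = (5.24 − 2.37)/2 = 1.435 ft; q_3 = 3.97 × 3.91 × 1.435 = 22.28 ft³/s
w_4 = (6.23 − 2.88)/2 = 1.675 ft; q_4 = 3.52 × 3.06 × 1.675 = 18.04 ft³/s
w_5 = (7.26 − 5.24)/2 = 1.01 ft; q_5 = 2.39 × 1.88 × 1.01 = 4.538 ft³/s
Stations 1, 6 contribute zero (depth or velocity is 0).
Q = Σ qᵢ = 58.28 ft³/s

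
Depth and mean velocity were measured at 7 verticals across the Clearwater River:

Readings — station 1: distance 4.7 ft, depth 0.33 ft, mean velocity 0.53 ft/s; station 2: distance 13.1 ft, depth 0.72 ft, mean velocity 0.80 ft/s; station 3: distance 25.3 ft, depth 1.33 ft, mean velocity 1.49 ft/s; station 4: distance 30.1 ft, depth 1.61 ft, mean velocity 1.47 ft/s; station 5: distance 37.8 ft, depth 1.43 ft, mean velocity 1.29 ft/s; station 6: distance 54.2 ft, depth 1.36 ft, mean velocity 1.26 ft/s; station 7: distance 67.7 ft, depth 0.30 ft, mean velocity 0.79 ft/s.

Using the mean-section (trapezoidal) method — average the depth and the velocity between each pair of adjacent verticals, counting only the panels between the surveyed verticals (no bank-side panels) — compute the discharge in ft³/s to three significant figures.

Panel 1-2: Δb = 8.4 ft, d̄ = (0.33+0.72)/2 = 0.525, v̄ = (0.53+0.80)/2 = 0.665 → q = 8.4×0.525×0.665 = 2.933 ft³/s
Panel 2-3: Δb = 12.2 ft, d̄ = (0.72+1.33)/2 = 1.025, v̄ = (0.80+1.49)/2 = 1.145 → q = 12.2×1.025×1.145 = 14.32 ft³/s
Panel 3-4: Δb = 4.8 ft, d̄ = (1.33+1.61)/2 = 1.47, v̄ = (1.49+1.47)/2 = 1.48 → q = 4.8×1.47×1.48 = 10.44 ft³/s
Panel 4-5: Δb = 7.7 ft, d̄ = (1.61+1.43)/2 = 1.52, v̄ = (1.47+1.29)/2 = 1.38 → q = 7.7×1.52×1.38 = 16.15 ft³/s
Panel 5-6: Δb = 16.4 ft, d̄ = (1.43+1.36)/2 = 1.395, v̄ = (1.29+1.26)/2 = 1.275 → q = 16.4×1.395×1.275 = 29.17 ft³/s
Panel 6-7: Δb = 13.5 ft, d̄ = (1.36+0.30)/2 = 0.83, v̄ = (1.26+0.79)/2 = 1.025 → q = 13.5×0.83×1.025 = 11.49 ft³/s
Q = Σ q = 84.50 ft³/s

84.5 ft³/s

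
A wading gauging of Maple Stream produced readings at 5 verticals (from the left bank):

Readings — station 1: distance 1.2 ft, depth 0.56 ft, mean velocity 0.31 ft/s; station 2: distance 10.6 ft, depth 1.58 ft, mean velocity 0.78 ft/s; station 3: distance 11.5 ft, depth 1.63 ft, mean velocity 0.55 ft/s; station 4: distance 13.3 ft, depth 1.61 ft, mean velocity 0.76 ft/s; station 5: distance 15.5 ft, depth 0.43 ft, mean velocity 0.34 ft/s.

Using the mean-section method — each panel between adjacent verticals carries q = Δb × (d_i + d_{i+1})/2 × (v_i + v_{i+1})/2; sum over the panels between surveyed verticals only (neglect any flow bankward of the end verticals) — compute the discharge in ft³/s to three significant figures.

9.59 ft³/s

Panel 1-2: Δb = 9.4 ft, d̄ = (0.56+1.58)/2 = 1.07, v̄ = (0.31+0.78)/2 = 0.545 → q = 9.4×1.07×0.545 = 5.482 ft³/s
Panel 2-3: Δb = 0.9 ft, d̄ = (1.58+1.63)/2 = 1.605, v̄ = (0.78+0.55)/2 = 0.665 → q = 0.9×1.605×0.665 = 0.9606 ft³/s
Panel 3-4: Δb = 1.8 ft, d̄ = (1.63+1.61)/2 = 1.62, v̄ = (0.55+0.76)/2 = 0.655 → q = 1.8×1.62×0.655 = 1.910 ft³/s
Panel 4-5: Δb = 2.2 ft, d̄ = (1.61+0.43)/2 = 1.02, v̄ = (0.76+0.34)/2 = 0.55 → q = 2.2×1.02×0.55 = 1.234 ft³/s
Q = Σ q = 9.586 ft³/s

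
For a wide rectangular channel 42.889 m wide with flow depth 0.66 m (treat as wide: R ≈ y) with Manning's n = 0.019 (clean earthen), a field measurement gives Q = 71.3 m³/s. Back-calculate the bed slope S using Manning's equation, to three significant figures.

A = b·y = 42.889 × 0.66 = 28.31 m²
Wide channel: R ≈ y = 0.66 m
S = (Q·n / (1·A·R^(2/3)))² = (71.3×0.019 / (1×28.31×0.7580))² = 0.003986

0.00399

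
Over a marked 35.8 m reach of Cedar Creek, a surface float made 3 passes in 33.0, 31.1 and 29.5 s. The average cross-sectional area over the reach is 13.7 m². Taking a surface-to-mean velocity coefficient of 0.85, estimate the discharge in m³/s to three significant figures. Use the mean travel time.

t̄ = (33.0 + 31.1 + 29.5) / 3 = 31.2 s
v_surface = L / t̄ = 35.8 / 31.2 = 1.147 m/s
v_mean = 0.85 × 1.147 = 0.9753 m/s
Q = A × v_mean = 13.7 × 0.9753 = 13.36 m³/s

13.4 m³/s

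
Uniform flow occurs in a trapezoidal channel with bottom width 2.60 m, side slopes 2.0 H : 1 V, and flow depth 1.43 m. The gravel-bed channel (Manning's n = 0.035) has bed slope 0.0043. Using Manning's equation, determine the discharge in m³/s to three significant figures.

13.3 m³/s

A = (b + z·y)·y = (2.60 + 2.0×1.43)×1.43 = 7.808 m²
P = b + 2y√(1+z²) = 2.60 + 2×1.43×√(1+2.0²) = 8.995 m
R = A/P = 7.808/8.995 = 0.8680 m
Q = (1/n)·A·R^(2/3)·S^(1/2) = (1/0.035) × 7.808 × 0.8680^(2/3) × 0.0043^(1/2) = 13.31 m³/s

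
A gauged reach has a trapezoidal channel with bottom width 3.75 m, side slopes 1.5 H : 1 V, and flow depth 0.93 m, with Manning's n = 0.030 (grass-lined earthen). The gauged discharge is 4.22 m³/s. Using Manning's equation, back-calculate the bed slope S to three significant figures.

A = (b + z·y)·y = (3.75 + 1.5×0.93)×0.93 = 4.785 m²
P = b + 2y√(1+z²) = 3.75 + 2×0.93×√(1+1.5²) = 7.103 m
R = A/P = 4.785/7.103 = 0.6736 m
S = (Q·n / (1·A·R^(2/3)))² = (4.22×0.030 / (1×4.785×0.7684))² = 0.001186

0.00119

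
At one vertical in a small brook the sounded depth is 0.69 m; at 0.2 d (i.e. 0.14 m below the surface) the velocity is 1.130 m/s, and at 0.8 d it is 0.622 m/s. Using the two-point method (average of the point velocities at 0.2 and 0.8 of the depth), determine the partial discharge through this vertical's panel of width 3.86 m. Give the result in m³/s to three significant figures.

v̄ = (1.130 + 0.622) / 2 = 0.8760 m/s
q = v̄ × d × w = 0.8760 × 0.69 × 3.86 = 2.333 m³/s

2.33 m³/s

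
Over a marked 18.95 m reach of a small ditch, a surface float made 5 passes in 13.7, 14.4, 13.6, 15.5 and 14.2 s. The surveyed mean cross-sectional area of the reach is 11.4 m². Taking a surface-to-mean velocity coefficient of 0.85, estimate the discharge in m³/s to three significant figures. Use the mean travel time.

t̄ = (13.7 + 14.4 + 13.6 + 15.5 + 14.2) / 5 = 14.28 s
v_surface = L / t̄ = 18.95 / 14.28 = 1.327 m/s
v_mean = 0.85 × 1.327 = 1.128 m/s
Q = A × v_mean = 11.4 × 1.128 = 12.86 m³/s

12.9 m³/s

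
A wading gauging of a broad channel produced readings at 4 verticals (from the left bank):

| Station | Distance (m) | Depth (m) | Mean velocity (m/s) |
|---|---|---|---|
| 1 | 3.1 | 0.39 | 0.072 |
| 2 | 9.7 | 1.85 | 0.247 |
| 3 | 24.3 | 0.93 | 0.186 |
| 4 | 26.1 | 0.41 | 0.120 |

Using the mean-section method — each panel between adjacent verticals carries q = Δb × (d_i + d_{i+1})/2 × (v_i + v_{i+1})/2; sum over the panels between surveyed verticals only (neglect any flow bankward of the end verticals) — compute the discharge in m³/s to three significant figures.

Panel 1-2: Δb = 6.6 m, d̄ = (0.39+1.85)/2 = 1.12, v̄ = (0.072+0.247)/2 = 0.1595 → q = 6.6×1.12×0.1595 = 1.179 m³/s
Panel 2-3: Δb = 14.6 m, d̄ = (1.85+0.93)/2 = 1.39, v̄ = (0.247+0.186)/2 = 0.2165 → q = 14.6×1.39×0.2165 = 4.394 m³/s
Panel 3-4: Δb = 1.8 m, d̄ = (0.93+0.41)/2 = 0.67, v̄ = (0.186+0.120)/2 = 0.153 → q = 1.8×0.67×0.153 = 0.1845 m³/s
Q = Σ q = 5.757 m³/s

5.76 m³/s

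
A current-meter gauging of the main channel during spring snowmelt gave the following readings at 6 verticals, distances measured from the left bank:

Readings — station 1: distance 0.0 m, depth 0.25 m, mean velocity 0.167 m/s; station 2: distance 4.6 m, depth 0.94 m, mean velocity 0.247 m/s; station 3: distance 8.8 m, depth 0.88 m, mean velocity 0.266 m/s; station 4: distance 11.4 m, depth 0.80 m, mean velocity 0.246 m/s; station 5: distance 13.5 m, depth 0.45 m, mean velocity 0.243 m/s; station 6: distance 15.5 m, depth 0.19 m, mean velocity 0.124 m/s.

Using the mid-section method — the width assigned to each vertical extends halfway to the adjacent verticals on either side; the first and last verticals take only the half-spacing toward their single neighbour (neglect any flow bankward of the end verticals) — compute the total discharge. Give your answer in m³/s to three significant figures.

2.62 m³/s

w_1 = (4.6 − 0.0)/2 = 2.3 m; q_1 = 0.167 × 0.25 × 2.3 = 0.09603 m³/s
w_2 = (8.8 − 0.0)/2 = 4.4 m; q_2 = 0.247 × 0.94 × 4.4 = 1.022 m³/s
w_3 = (11.4 − 4.6)/2 = 3.4 m; q_3 = 0.266 × 0.88 × 3.4 = 0.7959 m³/s
w_4 = (13.5 − 8.8)/2 = 2.35 m; q_4 = 0.246 × 0.80 × 2.35 = 0.4625 m³/s
w_5 = (15.5 − 11.4)/2 = 2.05 m; q_5 = 0.243 × 0.45 × 2.05 = 0.2242 m³/s
w_6 = (15.5 − 13.5)/2 = 1 m; q_6 = 0.124 × 0.19 × 1 = 0.02356 m³/s
Q = Σ qᵢ = 2.624 m³/s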